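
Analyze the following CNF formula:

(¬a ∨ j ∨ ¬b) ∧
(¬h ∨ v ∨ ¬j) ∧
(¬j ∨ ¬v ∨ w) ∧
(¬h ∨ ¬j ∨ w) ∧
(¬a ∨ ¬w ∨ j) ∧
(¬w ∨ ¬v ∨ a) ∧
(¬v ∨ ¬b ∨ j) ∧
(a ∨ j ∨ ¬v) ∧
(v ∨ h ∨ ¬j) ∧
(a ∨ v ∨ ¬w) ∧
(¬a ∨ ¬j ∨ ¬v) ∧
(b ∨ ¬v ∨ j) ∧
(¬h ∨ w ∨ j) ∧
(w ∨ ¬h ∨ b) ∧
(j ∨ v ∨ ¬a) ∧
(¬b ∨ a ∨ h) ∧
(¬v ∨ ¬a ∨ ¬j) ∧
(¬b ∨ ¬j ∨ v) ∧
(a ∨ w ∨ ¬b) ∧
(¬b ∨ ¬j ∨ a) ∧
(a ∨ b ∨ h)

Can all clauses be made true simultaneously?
No

No, the formula is not satisfiable.

No assignment of truth values to the variables can make all 21 clauses true simultaneously.

The formula is UNSAT (unsatisfiable).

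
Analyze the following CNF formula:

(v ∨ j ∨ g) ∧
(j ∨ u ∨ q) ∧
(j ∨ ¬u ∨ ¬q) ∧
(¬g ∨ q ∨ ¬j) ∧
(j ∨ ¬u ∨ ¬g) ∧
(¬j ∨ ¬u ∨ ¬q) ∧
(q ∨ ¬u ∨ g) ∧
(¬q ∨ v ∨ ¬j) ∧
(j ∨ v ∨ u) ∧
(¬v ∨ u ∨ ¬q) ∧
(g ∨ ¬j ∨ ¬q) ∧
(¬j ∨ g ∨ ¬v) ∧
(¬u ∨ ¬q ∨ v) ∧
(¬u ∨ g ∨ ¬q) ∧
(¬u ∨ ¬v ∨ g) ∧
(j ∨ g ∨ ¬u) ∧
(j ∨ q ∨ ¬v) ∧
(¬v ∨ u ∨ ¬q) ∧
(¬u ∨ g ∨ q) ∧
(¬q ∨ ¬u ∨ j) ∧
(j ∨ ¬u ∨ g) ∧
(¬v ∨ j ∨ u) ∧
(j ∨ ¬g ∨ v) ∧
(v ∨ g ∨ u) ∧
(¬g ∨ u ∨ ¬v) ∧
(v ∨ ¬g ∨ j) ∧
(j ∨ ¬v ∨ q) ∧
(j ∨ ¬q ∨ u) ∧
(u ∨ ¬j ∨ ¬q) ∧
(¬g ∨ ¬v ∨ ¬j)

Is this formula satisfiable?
No

No, the formula is not satisfiable.

No assignment of truth values to the variables can make all 30 clauses true simultaneously.

The formula is UNSAT (unsatisfiable).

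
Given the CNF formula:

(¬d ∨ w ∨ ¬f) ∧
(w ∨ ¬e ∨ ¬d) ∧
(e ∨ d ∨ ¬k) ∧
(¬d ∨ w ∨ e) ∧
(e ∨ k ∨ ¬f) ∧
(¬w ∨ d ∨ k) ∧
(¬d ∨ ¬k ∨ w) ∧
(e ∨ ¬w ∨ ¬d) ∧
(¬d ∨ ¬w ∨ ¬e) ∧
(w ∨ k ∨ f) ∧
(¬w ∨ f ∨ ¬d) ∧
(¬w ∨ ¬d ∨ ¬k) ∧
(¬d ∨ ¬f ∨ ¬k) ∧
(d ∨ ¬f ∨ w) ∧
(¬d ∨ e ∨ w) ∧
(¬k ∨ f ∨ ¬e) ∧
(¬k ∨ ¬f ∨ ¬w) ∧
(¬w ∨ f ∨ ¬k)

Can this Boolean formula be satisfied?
No

No, the formula is not satisfiable.

No assignment of truth values to the variables can make all 18 clauses true simultaneously.

The formula is UNSAT (unsatisfiable).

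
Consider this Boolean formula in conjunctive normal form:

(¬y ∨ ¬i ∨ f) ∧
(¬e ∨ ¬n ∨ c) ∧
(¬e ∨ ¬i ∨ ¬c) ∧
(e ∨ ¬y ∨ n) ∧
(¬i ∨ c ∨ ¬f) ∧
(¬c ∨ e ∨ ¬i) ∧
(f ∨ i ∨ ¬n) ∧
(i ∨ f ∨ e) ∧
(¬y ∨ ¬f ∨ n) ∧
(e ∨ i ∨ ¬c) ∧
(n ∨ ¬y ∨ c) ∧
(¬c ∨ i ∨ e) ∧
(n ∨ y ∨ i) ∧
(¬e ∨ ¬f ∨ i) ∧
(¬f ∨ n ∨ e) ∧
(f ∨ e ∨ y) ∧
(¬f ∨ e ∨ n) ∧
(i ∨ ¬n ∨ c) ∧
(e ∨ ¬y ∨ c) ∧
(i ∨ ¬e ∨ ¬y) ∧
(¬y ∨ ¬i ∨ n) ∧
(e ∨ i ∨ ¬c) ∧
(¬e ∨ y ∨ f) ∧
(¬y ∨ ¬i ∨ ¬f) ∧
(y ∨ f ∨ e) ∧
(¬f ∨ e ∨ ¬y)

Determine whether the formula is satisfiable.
No

No, the formula is not satisfiable.

No assignment of truth values to the variables can make all 26 clauses true simultaneously.

The formula is UNSAT (unsatisfiable).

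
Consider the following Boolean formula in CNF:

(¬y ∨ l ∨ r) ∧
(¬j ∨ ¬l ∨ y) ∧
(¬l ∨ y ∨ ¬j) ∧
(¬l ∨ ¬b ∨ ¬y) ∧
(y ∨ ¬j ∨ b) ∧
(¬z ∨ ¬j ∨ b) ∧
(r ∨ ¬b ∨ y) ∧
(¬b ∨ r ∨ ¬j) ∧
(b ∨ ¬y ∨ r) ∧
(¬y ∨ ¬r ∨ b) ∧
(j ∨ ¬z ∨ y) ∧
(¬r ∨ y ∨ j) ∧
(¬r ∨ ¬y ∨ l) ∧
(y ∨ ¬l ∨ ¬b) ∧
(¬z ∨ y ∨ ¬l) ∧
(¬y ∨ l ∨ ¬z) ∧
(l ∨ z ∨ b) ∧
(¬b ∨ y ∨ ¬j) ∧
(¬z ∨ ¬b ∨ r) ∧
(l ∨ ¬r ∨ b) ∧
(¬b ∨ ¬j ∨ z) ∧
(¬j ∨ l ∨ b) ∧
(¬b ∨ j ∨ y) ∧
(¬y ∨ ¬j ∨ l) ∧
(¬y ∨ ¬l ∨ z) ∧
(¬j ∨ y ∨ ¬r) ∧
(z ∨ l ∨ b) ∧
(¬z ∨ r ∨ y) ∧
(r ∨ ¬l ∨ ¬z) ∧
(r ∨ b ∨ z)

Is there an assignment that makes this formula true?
No

No, the formula is not satisfiable.

No assignment of truth values to the variables can make all 30 clauses true simultaneously.

The formula is UNSAT (unsatisfiable).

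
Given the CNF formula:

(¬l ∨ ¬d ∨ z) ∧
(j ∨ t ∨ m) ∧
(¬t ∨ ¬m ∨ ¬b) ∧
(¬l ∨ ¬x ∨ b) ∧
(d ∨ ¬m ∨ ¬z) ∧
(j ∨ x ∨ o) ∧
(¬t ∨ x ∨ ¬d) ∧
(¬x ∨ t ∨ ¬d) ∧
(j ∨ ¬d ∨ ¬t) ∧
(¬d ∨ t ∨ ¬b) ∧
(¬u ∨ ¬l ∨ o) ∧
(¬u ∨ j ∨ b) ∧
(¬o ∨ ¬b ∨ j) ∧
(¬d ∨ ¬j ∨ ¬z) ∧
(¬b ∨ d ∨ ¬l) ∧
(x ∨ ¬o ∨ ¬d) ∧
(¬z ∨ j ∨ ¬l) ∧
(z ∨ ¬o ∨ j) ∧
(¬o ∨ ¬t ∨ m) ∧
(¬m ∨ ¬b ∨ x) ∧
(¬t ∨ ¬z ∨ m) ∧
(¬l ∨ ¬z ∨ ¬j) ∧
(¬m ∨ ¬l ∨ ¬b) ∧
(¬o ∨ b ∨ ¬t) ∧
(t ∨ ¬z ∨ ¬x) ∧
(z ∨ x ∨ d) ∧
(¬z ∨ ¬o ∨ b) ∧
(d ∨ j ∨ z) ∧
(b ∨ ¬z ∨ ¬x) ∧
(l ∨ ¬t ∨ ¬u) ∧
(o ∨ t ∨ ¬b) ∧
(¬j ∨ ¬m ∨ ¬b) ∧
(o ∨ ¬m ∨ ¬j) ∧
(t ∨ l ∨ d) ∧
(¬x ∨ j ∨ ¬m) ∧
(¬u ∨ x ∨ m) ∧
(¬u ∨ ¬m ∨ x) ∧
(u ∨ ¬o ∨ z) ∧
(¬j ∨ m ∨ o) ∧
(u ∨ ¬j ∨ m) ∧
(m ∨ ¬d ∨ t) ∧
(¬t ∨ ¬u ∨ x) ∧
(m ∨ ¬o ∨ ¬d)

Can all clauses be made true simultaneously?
No

No, the formula is not satisfiable.

No assignment of truth values to the variables can make all 43 clauses true simultaneously.

The formula is UNSAT (unsatisfiable).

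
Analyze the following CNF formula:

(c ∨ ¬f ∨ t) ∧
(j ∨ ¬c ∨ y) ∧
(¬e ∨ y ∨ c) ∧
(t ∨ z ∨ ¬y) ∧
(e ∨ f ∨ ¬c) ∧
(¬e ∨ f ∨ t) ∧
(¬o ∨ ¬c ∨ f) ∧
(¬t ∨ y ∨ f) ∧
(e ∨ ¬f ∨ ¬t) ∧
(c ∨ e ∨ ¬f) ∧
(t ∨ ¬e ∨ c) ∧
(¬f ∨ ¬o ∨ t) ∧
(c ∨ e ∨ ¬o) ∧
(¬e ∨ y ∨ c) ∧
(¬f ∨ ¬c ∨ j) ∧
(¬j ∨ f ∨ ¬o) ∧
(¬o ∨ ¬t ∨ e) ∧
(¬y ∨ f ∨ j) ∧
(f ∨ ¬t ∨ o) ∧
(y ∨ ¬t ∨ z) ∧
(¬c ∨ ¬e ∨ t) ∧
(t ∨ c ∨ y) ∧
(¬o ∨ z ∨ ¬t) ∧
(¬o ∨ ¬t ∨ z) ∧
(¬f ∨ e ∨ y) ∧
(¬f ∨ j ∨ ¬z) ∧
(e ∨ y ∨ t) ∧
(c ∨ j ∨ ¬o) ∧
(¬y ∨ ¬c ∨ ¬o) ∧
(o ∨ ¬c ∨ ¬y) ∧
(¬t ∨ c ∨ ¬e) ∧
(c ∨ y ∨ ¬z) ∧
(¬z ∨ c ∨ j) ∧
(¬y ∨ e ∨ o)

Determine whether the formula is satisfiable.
Yes

Yes, the formula is satisfiable.

One satisfying assignment is: j=True, c=True, y=False, t=True, z=True, o=True, f=True, e=True

Verification: With this assignment, all 34 clauses evaluate to true.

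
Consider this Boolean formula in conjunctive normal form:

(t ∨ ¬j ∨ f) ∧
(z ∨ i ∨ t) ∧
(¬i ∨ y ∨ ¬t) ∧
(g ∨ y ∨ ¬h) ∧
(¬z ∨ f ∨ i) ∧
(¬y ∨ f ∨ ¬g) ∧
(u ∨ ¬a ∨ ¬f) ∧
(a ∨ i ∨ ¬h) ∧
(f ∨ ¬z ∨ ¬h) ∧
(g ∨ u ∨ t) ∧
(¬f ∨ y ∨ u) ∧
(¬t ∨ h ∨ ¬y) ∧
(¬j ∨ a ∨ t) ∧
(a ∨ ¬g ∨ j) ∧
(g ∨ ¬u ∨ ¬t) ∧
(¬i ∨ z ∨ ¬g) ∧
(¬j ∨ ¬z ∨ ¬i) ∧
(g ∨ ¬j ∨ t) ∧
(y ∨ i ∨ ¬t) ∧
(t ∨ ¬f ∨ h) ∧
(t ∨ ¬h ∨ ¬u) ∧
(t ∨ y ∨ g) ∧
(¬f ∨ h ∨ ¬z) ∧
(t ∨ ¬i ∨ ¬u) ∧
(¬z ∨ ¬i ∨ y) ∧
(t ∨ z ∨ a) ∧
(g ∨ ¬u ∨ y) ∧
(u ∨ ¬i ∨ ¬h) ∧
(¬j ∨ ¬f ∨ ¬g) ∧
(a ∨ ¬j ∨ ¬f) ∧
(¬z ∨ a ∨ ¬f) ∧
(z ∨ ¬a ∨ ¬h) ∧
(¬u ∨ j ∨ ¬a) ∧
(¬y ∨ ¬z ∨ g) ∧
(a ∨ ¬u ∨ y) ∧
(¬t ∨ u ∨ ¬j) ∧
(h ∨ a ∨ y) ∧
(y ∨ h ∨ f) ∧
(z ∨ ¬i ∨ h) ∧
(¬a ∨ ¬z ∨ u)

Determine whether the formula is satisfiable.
No

No, the formula is not satisfiable.

No assignment of truth values to the variables can make all 40 clauses true simultaneously.

The formula is UNSAT (unsatisfiable).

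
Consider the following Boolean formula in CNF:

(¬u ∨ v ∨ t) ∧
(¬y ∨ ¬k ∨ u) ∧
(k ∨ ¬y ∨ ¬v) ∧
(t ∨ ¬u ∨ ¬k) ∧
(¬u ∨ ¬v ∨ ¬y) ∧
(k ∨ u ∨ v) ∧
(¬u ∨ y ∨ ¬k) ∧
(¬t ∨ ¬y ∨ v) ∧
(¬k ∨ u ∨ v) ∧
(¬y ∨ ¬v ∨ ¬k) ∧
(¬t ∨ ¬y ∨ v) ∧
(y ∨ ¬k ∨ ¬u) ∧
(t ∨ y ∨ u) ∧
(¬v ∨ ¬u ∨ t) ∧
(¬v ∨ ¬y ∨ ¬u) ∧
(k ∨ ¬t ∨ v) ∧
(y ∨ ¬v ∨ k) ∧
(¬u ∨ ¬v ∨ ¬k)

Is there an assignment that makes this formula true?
Yes

Yes, the formula is satisfiable.

One satisfying assignment is: y=False, v=True, k=True, u=False, t=True

Verification: With this assignment, all 18 clauses evaluate to true.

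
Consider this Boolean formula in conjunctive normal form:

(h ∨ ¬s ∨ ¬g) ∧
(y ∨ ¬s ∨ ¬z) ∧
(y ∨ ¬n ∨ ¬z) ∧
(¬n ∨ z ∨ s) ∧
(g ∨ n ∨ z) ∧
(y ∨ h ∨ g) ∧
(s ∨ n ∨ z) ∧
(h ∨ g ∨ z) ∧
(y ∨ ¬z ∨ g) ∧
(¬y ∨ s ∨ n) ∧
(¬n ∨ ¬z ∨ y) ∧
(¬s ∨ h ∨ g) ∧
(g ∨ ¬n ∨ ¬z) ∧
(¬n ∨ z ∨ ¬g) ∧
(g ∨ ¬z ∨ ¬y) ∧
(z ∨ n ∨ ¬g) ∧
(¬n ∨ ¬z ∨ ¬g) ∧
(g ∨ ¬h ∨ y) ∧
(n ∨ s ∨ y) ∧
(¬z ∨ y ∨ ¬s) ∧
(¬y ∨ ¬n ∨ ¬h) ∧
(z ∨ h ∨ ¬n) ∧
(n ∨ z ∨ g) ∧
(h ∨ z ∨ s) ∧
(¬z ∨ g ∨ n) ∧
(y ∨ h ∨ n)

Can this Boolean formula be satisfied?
Yes

Yes, the formula is satisfiable.

One satisfying assignment is: y=True, z=True, s=True, h=True, n=False, g=True

Verification: With this assignment, all 26 clauses evaluate to true.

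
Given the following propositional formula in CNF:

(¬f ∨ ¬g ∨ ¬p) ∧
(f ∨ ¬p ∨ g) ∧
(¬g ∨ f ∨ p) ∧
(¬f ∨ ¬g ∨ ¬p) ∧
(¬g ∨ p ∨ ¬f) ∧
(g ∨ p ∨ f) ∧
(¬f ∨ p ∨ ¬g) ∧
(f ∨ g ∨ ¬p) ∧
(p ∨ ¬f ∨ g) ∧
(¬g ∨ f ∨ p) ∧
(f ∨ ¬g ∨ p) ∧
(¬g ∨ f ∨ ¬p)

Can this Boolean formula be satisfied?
Yes

Yes, the formula is satisfiable.

One satisfying assignment is: g=False, p=True, f=True

Verification: With this assignment, all 12 clauses evaluate to true.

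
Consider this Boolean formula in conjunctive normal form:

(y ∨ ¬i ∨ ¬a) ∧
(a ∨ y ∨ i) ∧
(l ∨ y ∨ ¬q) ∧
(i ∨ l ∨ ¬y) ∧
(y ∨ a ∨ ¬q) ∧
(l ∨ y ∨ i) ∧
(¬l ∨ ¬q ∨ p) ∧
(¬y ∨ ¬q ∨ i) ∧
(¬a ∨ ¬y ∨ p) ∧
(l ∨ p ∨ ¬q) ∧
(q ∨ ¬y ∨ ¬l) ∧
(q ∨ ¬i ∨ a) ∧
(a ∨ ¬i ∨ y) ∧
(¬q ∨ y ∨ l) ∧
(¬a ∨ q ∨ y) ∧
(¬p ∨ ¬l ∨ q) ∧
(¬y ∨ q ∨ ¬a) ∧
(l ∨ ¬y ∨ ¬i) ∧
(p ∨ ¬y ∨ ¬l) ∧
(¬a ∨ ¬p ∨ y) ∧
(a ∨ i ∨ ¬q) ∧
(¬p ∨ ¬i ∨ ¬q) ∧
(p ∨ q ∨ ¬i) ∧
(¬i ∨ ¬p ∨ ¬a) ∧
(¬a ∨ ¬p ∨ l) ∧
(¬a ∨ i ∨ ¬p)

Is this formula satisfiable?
No

No, the formula is not satisfiable.

No assignment of truth values to the variables can make all 26 clauses true simultaneously.

The formula is UNSAT (unsatisfiable).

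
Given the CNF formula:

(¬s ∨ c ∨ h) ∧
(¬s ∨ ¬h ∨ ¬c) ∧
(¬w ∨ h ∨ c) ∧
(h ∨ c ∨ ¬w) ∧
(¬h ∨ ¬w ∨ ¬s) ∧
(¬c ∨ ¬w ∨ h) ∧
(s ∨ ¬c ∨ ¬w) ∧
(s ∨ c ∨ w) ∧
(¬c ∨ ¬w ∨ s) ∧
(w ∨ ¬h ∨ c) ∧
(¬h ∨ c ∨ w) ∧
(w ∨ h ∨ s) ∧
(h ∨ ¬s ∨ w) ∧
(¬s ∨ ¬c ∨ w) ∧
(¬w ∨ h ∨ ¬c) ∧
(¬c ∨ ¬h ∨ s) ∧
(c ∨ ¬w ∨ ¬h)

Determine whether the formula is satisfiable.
No

No, the formula is not satisfiable.

No assignment of truth values to the variables can make all 17 clauses true simultaneously.

The formula is UNSAT (unsatisfiable).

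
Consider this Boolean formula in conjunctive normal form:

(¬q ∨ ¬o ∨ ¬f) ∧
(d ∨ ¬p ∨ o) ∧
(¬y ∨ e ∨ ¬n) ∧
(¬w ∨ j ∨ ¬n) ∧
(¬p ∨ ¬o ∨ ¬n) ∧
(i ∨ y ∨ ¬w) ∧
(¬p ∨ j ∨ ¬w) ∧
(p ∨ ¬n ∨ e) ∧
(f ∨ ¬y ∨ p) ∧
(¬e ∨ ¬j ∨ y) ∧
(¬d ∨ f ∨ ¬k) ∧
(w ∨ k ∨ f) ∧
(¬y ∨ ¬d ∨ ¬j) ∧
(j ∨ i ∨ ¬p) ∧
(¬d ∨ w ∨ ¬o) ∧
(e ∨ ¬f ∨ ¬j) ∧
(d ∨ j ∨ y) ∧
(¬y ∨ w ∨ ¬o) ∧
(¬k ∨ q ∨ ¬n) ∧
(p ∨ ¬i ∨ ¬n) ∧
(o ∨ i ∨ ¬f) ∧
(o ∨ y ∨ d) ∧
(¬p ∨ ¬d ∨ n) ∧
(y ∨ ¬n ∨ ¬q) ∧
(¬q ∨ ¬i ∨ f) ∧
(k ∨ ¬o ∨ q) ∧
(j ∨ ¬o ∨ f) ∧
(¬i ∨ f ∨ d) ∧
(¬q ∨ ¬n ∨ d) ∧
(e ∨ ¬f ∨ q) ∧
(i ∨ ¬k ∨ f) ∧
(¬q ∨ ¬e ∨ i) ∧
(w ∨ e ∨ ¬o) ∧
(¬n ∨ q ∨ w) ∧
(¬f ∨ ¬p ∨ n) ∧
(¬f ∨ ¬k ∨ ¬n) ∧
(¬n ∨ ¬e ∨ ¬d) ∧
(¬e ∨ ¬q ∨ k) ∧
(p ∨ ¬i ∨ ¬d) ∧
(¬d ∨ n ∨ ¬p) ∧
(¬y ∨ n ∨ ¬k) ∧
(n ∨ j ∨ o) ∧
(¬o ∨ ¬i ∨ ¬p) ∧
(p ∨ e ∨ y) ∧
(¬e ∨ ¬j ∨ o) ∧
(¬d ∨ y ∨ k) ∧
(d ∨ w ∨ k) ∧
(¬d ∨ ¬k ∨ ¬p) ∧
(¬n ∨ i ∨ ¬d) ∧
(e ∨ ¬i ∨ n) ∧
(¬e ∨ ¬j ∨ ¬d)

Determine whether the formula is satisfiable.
Yes

Yes, the formula is satisfiable.

One satisfying assignment is: y=True, i=False, w=True, k=False, n=False, p=True, j=True, f=False, d=False, e=False, o=True, q=True

Verification: With this assignment, all 51 clauses evaluate to true.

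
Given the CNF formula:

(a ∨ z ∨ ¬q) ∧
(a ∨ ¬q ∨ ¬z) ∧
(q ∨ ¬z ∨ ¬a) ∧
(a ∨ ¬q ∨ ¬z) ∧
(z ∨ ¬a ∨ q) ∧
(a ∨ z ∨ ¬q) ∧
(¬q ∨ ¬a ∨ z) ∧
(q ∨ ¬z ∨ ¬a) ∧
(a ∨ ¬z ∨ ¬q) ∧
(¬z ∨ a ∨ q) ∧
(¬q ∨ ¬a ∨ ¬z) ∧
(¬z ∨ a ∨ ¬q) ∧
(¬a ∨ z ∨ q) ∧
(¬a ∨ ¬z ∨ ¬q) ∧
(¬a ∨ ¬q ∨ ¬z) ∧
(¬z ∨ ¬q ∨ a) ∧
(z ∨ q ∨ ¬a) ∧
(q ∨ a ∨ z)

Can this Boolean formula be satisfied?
No

No, the formula is not satisfiable.

No assignment of truth values to the variables can make all 18 clauses true simultaneously.

The formula is UNSAT (unsatisfiable).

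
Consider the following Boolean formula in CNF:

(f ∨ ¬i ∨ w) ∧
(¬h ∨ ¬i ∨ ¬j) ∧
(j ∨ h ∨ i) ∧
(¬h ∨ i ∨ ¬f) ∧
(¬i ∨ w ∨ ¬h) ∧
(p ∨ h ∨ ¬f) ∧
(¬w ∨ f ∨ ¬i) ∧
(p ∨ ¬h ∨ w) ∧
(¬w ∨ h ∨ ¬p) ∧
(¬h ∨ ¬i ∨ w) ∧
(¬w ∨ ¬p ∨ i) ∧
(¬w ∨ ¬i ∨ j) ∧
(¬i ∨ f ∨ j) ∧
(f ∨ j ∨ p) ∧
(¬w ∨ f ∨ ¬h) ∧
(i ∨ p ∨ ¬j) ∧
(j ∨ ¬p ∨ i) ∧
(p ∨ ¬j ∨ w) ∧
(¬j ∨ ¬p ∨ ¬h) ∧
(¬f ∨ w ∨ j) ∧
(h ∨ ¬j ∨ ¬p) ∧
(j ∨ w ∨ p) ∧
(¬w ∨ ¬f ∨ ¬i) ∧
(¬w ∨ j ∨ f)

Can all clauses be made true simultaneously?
No

No, the formula is not satisfiable.

No assignment of truth values to the variables can make all 24 clauses true simultaneously.

The formula is UNSAT (unsatisfiable).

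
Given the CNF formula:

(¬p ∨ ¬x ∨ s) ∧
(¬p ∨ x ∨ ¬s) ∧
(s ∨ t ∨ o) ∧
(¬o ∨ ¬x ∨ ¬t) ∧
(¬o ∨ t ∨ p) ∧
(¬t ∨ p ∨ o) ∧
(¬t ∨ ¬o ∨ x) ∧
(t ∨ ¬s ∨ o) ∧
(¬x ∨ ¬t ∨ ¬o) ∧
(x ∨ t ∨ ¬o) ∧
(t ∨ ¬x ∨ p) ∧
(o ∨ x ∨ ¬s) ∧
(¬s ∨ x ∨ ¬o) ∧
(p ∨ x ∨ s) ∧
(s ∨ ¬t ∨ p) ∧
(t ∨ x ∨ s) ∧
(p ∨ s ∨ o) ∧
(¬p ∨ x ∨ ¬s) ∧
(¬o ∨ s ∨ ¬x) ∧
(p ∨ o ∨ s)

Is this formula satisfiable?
Yes

Yes, the formula is satisfiable.

One satisfying assignment is: x=False, t=True, s=False, o=False, p=True

Verification: With this assignment, all 20 clauses evaluate to true.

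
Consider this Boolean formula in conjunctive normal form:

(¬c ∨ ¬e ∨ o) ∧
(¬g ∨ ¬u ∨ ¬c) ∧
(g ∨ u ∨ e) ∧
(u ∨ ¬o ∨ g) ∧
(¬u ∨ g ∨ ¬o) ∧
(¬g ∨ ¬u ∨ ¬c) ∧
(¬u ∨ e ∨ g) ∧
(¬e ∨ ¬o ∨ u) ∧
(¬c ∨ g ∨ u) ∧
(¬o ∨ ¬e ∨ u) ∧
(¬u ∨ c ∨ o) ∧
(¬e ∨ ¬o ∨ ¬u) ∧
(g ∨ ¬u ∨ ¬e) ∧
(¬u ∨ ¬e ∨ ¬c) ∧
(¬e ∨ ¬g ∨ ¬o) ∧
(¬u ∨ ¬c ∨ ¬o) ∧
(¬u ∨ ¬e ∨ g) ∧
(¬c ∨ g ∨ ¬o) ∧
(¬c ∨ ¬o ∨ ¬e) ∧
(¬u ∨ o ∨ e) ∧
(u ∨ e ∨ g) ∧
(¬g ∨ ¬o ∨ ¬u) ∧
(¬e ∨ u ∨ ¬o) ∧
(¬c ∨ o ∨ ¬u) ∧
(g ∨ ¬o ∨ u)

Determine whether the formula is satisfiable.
Yes

Yes, the formula is satisfiable.

One satisfying assignment is: c=False, e=False, g=True, u=False, o=False

Verification: With this assignment, all 25 clauses evaluate to true.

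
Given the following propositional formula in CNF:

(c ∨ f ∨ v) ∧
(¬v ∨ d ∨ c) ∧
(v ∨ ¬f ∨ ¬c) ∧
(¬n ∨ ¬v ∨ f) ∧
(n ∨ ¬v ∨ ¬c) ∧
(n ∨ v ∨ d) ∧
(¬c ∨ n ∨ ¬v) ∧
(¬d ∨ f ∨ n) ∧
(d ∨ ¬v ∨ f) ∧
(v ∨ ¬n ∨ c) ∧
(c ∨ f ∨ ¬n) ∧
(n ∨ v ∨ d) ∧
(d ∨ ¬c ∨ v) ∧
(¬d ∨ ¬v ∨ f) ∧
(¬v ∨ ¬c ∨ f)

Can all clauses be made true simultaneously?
Yes

Yes, the formula is satisfiable.

One satisfying assignment is: n=False, v=False, f=True, c=False, d=True

Verification: With this assignment, all 15 clauses evaluate to true.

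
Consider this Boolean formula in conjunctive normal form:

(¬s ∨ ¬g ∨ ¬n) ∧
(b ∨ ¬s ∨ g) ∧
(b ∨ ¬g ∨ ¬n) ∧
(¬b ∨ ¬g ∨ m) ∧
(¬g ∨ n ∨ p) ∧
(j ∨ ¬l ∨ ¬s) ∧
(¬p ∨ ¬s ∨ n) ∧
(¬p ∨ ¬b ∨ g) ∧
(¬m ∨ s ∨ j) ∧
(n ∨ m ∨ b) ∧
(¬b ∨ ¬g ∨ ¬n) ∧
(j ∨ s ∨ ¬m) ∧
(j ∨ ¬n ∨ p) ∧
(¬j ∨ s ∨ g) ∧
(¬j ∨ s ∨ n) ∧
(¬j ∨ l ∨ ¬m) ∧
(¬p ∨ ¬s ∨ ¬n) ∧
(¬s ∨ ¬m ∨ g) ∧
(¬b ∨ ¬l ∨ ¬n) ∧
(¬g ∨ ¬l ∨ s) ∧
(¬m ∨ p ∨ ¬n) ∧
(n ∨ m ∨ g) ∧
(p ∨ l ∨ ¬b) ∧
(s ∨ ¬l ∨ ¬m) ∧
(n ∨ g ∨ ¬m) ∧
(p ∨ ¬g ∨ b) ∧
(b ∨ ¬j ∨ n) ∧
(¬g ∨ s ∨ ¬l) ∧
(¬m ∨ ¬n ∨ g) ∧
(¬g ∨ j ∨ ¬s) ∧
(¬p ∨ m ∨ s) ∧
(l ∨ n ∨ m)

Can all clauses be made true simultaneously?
No

No, the formula is not satisfiable.

No assignment of truth values to the variables can make all 32 clauses true simultaneously.

The formula is UNSAT (unsatisfiable).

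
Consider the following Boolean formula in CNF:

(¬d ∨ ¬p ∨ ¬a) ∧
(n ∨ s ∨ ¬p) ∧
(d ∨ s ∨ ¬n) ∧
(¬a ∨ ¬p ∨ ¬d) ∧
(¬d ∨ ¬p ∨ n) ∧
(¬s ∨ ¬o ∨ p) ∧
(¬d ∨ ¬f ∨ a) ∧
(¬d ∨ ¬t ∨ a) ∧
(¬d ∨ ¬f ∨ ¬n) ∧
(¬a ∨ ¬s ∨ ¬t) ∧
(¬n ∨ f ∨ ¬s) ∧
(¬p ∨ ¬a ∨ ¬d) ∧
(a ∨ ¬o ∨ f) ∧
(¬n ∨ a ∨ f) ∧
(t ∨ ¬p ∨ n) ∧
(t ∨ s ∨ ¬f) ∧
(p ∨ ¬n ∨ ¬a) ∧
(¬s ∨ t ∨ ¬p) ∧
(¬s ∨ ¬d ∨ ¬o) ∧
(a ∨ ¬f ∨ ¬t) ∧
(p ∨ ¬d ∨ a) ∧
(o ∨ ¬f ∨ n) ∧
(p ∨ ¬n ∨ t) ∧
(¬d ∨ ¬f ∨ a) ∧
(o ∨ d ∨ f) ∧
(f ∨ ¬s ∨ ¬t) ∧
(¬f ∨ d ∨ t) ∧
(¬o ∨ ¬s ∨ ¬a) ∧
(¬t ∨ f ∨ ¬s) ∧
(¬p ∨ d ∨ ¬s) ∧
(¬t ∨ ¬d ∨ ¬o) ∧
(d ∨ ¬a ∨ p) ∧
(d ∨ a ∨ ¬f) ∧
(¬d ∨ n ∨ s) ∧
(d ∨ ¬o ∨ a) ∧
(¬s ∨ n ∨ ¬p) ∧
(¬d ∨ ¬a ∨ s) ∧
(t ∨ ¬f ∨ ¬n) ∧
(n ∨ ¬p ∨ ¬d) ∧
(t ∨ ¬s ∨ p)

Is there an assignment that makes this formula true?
No

No, the formula is not satisfiable.

No assignment of truth values to the variables can make all 40 clauses true simultaneously.

The formula is UNSAT (unsatisfiable).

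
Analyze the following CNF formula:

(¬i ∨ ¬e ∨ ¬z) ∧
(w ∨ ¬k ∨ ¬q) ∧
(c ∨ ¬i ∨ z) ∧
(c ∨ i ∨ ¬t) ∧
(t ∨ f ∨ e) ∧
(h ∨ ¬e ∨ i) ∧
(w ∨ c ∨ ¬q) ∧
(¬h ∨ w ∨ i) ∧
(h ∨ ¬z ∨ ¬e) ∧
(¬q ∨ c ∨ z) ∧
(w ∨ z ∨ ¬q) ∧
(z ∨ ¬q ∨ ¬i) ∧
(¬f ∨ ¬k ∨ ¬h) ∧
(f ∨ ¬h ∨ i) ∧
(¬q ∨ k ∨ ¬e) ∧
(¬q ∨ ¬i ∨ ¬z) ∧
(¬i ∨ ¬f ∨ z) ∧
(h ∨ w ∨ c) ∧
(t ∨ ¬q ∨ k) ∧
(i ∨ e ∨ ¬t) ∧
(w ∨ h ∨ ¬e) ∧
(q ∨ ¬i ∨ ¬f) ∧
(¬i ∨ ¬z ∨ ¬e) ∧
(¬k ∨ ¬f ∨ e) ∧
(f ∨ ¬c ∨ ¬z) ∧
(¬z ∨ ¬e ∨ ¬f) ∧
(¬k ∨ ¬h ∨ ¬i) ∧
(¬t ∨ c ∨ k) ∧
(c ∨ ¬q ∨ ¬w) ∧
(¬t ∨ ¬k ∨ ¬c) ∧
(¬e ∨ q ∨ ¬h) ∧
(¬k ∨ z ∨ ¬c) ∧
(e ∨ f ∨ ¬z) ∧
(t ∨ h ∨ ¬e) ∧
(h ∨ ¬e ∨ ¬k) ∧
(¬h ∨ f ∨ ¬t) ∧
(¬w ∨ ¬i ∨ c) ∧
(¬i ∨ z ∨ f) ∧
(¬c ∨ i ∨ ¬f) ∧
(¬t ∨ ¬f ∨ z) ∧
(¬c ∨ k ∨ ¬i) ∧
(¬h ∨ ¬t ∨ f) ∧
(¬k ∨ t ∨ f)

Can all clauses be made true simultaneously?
Yes

Yes, the formula is satisfiable.

One satisfying assignment is: k=False, t=False, w=True, q=False, h=False, c=False, z=False, f=True, e=False, i=False

Verification: With this assignment, all 43 clauses evaluate to true.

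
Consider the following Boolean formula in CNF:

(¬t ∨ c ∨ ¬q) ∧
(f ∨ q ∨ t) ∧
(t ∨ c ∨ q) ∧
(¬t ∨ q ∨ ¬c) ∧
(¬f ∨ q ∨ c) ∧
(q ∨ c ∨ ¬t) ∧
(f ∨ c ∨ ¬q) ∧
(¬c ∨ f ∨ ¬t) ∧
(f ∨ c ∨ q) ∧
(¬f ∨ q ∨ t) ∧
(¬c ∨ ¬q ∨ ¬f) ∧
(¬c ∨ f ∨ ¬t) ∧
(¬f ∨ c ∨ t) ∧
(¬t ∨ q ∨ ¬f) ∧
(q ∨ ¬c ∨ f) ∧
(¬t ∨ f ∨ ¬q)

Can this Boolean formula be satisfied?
Yes

Yes, the formula is satisfiable.

One satisfying assignment is: t=False, q=True, c=True, f=False

Verification: With this assignment, all 16 clauses evaluate to true.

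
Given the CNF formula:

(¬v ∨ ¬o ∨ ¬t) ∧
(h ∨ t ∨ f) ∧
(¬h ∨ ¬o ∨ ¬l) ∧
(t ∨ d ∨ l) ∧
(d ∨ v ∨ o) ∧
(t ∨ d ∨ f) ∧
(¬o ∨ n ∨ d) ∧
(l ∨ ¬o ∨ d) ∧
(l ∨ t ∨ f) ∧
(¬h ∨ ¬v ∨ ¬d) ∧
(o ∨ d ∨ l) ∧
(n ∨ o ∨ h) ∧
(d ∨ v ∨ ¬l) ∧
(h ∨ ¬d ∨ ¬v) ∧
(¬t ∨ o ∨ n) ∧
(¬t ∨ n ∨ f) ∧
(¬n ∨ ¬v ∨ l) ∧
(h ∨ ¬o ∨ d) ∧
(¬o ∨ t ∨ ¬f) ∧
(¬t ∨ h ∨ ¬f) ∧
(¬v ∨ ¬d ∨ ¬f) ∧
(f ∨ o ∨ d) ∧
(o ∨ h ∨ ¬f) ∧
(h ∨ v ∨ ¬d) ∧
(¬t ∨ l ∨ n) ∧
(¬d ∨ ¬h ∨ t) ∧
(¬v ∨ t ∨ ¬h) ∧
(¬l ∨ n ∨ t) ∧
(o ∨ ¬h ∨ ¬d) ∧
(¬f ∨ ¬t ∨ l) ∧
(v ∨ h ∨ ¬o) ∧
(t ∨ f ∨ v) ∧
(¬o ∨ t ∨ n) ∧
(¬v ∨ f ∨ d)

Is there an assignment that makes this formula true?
Yes

Yes, the formula is satisfiable.

One satisfying assignment is: l=False, v=False, h=True, f=False, o=True, n=True, d=True, t=True

Verification: With this assignment, all 34 clauses evaluate to true.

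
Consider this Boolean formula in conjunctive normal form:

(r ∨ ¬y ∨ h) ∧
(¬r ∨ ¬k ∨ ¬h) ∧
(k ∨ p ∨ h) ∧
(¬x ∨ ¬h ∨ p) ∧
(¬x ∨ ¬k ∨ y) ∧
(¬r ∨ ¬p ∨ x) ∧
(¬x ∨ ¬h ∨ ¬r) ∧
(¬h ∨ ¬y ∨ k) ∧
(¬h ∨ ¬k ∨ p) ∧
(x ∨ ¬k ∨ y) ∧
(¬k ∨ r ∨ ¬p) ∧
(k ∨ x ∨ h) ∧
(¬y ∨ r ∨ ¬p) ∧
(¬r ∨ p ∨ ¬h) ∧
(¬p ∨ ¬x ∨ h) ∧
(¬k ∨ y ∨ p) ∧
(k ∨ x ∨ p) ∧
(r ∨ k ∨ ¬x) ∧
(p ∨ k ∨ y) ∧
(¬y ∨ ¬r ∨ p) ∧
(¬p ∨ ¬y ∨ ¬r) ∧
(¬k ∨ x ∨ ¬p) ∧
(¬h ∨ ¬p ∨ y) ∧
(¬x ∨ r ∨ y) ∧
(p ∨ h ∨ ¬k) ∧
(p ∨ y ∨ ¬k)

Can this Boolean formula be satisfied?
No

No, the formula is not satisfiable.

No assignment of truth values to the variables can make all 26 clauses true simultaneously.

The formula is UNSAT (unsatisfiable).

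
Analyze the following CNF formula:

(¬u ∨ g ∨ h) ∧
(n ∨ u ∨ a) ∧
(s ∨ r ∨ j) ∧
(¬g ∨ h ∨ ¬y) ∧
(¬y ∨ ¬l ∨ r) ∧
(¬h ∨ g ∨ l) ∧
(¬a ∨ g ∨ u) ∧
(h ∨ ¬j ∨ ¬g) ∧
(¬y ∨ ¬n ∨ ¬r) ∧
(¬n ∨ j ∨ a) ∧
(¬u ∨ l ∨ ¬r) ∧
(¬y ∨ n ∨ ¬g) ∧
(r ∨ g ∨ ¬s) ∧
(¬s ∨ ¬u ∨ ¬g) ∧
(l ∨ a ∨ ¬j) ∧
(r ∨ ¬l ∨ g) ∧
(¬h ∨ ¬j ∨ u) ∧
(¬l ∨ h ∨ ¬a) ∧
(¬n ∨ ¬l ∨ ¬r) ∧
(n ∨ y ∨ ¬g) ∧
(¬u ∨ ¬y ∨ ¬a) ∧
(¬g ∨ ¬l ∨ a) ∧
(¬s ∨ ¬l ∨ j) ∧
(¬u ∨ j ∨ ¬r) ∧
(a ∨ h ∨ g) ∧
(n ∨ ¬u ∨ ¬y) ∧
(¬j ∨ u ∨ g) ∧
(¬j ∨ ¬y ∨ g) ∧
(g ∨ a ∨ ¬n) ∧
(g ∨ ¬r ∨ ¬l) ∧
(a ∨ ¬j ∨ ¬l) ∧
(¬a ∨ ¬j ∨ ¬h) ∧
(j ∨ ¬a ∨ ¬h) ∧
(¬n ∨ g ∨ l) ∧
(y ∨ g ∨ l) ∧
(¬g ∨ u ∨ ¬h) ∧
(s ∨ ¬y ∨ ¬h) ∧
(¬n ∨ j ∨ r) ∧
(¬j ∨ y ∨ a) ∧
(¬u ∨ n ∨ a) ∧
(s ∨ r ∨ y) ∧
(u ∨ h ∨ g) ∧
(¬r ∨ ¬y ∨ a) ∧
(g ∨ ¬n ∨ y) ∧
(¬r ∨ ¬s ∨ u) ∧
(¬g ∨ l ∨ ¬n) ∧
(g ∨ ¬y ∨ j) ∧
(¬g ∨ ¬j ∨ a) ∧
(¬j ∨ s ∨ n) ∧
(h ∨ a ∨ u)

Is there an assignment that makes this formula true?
No

No, the formula is not satisfiable.

No assignment of truth values to the variables can make all 50 clauses true simultaneously.

The formula is UNSAT (unsatisfiable).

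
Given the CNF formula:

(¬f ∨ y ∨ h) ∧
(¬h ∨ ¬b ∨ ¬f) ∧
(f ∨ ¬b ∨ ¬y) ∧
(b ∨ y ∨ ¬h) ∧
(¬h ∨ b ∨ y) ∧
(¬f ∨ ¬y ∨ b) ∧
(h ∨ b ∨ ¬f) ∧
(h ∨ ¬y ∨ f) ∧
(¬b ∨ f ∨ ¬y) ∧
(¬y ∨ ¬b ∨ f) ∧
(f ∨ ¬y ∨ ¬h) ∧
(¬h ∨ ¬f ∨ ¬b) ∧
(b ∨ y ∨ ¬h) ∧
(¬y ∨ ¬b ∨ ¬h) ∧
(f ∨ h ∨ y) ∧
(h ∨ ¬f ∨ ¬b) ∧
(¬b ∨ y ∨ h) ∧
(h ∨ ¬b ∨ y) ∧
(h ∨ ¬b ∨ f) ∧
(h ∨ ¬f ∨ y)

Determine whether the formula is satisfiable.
Yes

Yes, the formula is satisfiable.

One satisfying assignment is: h=True, b=True, f=False, y=False

Verification: With this assignment, all 20 clauses evaluate to true.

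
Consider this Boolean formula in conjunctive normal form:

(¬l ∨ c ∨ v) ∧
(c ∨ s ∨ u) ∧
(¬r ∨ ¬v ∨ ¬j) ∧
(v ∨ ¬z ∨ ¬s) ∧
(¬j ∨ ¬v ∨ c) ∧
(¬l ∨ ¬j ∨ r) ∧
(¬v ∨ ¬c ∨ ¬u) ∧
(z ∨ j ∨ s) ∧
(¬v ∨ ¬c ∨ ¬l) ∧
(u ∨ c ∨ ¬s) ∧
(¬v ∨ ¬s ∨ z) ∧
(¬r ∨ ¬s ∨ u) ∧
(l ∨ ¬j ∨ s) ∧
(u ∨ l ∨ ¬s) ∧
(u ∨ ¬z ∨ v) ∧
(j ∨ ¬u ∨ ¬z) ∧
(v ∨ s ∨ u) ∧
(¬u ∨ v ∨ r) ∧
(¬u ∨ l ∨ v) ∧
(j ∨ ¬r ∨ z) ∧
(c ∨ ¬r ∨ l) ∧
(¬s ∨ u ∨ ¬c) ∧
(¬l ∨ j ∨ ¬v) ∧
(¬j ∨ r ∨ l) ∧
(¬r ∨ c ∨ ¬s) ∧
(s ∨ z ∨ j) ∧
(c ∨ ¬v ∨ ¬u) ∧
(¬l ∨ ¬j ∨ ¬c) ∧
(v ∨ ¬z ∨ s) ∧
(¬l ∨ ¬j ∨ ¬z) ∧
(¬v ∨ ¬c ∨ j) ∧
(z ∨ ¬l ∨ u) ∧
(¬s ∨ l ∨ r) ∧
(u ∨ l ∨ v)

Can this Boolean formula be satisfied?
No

No, the formula is not satisfiable.

No assignment of truth values to the variables can make all 34 clauses true simultaneously.

The formula is UNSAT (unsatisfiable).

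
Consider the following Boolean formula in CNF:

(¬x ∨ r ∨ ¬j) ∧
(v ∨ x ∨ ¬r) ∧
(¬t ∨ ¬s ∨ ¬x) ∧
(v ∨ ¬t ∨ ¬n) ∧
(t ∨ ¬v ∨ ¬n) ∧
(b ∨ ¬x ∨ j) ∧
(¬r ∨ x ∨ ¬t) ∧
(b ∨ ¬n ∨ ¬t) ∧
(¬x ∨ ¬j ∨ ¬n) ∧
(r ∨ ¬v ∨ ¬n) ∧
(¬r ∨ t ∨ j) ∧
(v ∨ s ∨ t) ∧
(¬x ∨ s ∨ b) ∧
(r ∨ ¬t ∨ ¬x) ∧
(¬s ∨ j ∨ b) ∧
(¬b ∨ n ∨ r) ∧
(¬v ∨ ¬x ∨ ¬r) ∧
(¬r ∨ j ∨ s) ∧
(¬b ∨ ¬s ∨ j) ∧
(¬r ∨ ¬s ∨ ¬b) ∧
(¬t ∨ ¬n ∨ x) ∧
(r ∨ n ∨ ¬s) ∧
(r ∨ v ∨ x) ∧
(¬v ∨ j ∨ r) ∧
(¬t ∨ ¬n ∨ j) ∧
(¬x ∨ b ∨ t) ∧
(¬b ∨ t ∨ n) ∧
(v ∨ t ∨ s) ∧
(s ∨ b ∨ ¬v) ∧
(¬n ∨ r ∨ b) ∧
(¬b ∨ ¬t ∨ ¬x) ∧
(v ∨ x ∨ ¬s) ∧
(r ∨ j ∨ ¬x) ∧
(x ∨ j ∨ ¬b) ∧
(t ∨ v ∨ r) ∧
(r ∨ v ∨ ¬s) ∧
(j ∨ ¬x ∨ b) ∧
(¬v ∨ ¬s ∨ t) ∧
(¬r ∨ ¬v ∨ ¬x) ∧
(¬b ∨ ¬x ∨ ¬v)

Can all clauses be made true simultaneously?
No

No, the formula is not satisfiable.

No assignment of truth values to the variables can make all 40 clauses true simultaneously.

The formula is UNSAT (unsatisfiable).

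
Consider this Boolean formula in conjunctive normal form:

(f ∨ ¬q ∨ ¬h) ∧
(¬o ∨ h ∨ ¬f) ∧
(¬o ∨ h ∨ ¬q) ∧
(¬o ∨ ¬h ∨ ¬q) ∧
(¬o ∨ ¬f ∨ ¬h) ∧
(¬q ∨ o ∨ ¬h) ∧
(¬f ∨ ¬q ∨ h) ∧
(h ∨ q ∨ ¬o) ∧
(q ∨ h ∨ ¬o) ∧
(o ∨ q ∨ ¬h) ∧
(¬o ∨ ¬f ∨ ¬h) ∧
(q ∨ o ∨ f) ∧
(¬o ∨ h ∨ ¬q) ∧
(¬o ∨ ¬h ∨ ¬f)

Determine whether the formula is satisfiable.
Yes

Yes, the formula is satisfiable.

One satisfying assignment is: f=True, h=False, o=False, q=False

Verification: With this assignment, all 14 clauses evaluate to true.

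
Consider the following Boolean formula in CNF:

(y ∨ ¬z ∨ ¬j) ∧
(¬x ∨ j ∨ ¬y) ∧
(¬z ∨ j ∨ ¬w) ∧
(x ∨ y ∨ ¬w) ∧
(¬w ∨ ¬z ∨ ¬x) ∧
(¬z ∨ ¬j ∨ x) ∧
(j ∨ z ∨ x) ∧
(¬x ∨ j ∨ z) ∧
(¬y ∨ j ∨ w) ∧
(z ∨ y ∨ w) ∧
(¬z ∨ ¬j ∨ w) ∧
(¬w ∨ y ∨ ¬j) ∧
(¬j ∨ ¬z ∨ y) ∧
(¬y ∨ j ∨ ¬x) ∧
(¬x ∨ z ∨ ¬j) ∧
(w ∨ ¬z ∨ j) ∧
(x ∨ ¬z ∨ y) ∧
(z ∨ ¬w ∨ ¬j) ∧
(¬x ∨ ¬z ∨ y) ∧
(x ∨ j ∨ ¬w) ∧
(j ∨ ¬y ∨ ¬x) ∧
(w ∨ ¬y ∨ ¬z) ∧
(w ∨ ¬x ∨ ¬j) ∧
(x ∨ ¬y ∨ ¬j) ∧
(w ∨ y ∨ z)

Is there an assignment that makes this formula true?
No

No, the formula is not satisfiable.

No assignment of truth values to the variables can make all 25 clauses true simultaneously.

The formula is UNSAT (unsatisfiable).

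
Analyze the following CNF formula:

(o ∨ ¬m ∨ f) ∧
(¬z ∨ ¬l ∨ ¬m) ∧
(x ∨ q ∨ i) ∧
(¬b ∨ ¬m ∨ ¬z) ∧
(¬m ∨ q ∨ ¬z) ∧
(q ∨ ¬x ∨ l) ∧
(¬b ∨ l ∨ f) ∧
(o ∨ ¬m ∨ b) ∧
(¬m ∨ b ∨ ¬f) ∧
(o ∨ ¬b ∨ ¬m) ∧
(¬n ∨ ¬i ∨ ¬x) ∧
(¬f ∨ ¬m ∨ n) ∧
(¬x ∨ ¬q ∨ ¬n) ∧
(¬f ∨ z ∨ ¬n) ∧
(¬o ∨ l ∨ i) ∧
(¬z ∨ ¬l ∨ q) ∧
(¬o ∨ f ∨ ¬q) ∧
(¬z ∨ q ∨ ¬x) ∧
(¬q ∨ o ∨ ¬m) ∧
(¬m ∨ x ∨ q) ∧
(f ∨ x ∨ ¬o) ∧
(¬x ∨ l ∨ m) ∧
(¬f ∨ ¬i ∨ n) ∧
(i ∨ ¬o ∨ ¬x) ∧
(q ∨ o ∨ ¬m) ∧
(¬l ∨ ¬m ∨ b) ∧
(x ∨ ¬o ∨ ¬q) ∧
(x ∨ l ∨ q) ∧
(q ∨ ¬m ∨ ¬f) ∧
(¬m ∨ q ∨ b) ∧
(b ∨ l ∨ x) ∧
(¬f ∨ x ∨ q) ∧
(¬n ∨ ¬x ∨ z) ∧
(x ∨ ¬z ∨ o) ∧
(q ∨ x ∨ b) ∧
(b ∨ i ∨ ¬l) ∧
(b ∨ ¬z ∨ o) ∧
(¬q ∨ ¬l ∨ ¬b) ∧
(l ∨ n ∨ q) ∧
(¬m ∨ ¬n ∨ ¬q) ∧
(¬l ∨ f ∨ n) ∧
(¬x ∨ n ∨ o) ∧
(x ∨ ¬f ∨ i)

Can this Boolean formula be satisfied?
Yes

Yes, the formula is satisfiable.

One satisfying assignment is: n=True, b=True, l=True, o=False, z=False, m=False, x=False, i=True, q=False, f=False

Verification: With this assignment, all 43 clauses evaluate to true.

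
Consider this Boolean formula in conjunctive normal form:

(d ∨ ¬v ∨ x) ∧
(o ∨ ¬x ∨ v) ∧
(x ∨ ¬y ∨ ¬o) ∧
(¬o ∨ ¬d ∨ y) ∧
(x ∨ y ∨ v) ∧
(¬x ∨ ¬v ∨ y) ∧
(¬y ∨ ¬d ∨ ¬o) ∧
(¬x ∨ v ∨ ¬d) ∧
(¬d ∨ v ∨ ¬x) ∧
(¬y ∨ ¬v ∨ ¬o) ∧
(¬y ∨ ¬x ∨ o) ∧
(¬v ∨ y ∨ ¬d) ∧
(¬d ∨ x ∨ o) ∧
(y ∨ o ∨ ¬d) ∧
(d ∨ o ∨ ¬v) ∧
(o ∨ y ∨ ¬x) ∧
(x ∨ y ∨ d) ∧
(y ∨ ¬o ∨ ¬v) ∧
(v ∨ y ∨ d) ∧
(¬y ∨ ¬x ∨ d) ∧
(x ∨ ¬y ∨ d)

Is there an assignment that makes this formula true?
No

No, the formula is not satisfiable.

No assignment of truth values to the variables can make all 21 clauses true simultaneously.

The formula is UNSAT (unsatisfiable).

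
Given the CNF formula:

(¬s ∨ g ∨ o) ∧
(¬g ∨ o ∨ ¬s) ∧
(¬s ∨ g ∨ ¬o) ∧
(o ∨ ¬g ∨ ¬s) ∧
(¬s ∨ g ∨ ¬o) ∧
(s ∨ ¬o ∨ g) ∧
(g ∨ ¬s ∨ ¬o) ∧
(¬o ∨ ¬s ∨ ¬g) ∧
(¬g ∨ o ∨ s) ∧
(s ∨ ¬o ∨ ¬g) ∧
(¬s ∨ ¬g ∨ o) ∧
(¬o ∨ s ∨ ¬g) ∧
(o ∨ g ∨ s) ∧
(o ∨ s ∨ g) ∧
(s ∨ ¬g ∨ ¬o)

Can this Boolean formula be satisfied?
No

No, the formula is not satisfiable.

No assignment of truth values to the variables can make all 15 clauses true simultaneously.

The formula is UNSAT (unsatisfiable).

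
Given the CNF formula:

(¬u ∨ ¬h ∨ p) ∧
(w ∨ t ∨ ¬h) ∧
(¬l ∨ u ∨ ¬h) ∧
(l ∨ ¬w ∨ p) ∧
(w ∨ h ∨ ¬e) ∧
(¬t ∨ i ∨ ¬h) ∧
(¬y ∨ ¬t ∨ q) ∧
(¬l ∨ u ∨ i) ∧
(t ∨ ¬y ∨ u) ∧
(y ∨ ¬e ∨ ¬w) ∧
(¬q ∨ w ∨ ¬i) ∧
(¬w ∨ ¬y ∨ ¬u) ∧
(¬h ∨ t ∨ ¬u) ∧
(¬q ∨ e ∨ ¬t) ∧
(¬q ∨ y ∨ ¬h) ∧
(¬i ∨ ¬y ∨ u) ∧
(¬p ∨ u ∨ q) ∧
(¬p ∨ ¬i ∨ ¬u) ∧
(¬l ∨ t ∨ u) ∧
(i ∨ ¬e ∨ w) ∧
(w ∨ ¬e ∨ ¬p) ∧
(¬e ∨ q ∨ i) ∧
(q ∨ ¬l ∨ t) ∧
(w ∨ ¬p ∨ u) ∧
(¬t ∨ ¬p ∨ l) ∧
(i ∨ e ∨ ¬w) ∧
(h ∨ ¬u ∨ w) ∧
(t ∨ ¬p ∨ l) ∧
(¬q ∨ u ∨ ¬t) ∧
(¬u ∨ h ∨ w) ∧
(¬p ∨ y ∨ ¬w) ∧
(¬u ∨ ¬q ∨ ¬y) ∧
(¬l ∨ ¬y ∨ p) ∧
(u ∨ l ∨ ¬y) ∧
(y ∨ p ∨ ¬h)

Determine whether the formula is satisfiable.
Yes

Yes, the formula is satisfiable.

One satisfying assignment is: p=False, i=False, e=False, w=False, y=False, q=False, l=False, h=False, t=False, u=False

Verification: With this assignment, all 35 clauses evaluate to true.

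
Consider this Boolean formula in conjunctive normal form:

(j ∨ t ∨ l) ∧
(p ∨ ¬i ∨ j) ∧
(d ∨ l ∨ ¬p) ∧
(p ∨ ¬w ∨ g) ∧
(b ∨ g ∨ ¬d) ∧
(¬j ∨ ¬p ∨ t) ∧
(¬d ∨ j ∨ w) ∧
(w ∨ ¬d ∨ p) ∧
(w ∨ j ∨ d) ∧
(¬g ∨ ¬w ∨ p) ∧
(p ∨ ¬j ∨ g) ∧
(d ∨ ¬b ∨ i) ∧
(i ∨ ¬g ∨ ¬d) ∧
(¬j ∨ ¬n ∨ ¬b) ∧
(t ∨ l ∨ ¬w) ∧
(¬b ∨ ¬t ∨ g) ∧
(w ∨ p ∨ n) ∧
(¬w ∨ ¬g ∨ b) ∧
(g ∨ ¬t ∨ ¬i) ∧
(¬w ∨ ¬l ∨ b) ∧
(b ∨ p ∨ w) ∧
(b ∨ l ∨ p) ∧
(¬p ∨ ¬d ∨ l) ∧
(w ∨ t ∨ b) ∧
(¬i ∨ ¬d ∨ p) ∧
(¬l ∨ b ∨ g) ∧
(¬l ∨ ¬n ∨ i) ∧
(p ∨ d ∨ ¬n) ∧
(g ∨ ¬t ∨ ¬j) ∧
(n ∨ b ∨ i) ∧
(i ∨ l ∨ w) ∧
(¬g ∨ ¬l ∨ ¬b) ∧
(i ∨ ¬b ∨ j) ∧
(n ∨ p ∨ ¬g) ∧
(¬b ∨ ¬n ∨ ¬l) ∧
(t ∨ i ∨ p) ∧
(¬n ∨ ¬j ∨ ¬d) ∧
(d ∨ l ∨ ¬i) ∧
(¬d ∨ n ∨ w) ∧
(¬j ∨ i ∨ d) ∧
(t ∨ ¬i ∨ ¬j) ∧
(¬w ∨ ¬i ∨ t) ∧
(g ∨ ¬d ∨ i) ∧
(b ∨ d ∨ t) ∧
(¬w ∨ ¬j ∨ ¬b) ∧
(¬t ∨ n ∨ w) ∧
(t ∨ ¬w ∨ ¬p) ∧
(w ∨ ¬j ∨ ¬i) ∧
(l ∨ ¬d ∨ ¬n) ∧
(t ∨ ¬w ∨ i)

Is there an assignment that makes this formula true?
No

No, the formula is not satisfiable.

No assignment of truth values to the variables can make all 50 clauses true simultaneously.

The formula is UNSAT (unsatisfiable).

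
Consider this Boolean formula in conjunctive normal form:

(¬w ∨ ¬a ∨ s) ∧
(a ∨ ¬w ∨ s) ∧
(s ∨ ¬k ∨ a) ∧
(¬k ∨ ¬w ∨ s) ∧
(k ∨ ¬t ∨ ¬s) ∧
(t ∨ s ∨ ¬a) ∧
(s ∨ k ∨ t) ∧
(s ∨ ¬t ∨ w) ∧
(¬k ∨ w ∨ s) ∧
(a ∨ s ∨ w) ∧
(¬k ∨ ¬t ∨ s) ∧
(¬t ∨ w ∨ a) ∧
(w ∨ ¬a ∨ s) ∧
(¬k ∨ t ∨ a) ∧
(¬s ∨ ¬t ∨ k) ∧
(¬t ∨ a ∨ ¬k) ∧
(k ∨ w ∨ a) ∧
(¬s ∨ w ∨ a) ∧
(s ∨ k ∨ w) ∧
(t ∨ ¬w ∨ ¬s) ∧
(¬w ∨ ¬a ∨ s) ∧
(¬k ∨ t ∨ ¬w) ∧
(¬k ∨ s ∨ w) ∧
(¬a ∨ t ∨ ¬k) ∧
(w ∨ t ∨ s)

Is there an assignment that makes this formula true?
Yes

Yes, the formula is satisfiable.

One satisfying assignment is: t=True, w=False, k=True, s=True, a=True

Verification: With this assignment, all 25 clauses evaluate to true.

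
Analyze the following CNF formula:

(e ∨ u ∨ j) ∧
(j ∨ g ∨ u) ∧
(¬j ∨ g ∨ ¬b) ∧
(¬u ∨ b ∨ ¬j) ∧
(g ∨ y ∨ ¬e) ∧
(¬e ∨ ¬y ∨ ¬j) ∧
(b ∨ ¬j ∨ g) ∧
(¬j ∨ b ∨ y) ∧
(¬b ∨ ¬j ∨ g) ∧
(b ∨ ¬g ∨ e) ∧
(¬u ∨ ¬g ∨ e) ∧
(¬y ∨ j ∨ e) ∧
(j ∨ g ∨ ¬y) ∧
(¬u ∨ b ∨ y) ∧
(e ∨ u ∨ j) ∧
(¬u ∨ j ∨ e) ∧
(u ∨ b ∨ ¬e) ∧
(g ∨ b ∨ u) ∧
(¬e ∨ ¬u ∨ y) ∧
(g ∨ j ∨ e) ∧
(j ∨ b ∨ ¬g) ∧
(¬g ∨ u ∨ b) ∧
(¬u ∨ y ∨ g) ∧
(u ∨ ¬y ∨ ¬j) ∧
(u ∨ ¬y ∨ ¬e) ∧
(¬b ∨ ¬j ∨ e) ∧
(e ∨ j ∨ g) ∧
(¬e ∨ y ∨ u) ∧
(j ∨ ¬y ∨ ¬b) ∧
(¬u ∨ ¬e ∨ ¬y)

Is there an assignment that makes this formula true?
No

No, the formula is not satisfiable.

No assignment of truth values to the variables can make all 30 clauses true simultaneously.

The formula is UNSAT (unsatisfiable).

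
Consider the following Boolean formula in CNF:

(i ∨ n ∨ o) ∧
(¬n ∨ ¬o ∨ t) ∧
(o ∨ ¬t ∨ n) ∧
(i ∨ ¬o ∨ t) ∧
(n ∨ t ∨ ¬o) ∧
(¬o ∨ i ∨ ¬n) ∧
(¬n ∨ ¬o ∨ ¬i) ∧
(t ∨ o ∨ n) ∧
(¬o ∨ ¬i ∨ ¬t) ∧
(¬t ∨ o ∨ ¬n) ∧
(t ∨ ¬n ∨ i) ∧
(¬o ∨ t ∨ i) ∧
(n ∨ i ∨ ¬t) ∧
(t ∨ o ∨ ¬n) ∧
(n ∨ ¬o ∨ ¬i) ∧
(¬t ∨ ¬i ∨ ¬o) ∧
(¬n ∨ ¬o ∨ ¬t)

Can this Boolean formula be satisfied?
No

No, the formula is not satisfiable.

No assignment of truth values to the variables can make all 17 clauses true simultaneously.

The formula is UNSAT (unsatisfiable).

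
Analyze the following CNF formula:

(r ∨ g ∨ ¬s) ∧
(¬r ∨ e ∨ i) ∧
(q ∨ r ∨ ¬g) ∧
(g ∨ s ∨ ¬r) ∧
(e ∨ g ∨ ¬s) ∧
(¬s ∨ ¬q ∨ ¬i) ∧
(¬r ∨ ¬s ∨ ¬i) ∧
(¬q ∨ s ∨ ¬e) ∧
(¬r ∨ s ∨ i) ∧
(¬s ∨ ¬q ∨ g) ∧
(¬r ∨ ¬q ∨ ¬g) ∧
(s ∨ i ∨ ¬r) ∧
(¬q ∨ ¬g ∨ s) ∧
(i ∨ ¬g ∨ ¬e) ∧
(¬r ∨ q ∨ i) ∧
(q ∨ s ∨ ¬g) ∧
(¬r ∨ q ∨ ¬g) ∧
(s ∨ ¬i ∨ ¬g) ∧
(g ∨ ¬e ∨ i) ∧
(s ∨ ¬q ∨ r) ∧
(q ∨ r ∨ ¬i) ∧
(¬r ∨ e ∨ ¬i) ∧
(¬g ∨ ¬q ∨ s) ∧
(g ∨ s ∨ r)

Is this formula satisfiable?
Yes

Yes, the formula is satisfiable.

One satisfying assignment is: q=True, r=False, e=False, g=True, s=True, i=False

Verification: With this assignment, all 24 clauses evaluate to true.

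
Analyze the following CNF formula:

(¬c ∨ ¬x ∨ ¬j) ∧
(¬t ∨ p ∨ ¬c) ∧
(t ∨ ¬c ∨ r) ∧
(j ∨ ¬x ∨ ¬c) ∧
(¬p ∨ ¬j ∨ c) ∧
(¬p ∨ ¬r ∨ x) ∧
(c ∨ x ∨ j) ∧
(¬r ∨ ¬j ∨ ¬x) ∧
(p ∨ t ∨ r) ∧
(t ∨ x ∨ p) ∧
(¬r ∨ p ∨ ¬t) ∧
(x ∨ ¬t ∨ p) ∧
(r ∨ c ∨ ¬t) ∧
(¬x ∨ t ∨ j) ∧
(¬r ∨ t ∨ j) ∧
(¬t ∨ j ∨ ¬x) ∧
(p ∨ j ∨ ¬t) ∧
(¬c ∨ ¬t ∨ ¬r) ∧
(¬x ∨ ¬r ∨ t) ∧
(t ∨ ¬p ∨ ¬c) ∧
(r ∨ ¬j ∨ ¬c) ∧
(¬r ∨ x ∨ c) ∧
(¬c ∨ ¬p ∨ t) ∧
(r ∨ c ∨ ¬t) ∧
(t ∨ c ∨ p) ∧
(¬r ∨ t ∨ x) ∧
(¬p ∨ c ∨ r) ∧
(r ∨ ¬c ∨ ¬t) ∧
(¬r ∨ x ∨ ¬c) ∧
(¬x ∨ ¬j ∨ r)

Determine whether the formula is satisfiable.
No

No, the formula is not satisfiable.

No assignment of truth values to the variables can make all 30 clauses true simultaneously.

The formula is UNSAT (unsatisfiable).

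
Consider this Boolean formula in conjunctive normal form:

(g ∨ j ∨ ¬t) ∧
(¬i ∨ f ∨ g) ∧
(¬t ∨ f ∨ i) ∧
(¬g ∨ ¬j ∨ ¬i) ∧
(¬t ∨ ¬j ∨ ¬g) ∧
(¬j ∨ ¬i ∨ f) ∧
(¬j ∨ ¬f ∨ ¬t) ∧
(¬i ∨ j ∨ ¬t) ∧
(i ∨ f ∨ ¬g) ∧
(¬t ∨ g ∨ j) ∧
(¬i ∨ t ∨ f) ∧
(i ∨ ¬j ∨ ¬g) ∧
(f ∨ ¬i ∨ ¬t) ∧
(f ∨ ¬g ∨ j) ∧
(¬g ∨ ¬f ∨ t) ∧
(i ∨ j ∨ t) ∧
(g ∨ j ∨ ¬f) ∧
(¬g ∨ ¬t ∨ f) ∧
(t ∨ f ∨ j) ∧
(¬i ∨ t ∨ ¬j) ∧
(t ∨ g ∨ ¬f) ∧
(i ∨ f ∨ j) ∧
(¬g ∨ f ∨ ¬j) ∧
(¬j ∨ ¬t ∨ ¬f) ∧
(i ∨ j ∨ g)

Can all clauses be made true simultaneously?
Yes

Yes, the formula is satisfiable.

One satisfying assignment is: f=False, t=False, i=False, g=False, j=True

Verification: With this assignment, all 25 clauses evaluate to true.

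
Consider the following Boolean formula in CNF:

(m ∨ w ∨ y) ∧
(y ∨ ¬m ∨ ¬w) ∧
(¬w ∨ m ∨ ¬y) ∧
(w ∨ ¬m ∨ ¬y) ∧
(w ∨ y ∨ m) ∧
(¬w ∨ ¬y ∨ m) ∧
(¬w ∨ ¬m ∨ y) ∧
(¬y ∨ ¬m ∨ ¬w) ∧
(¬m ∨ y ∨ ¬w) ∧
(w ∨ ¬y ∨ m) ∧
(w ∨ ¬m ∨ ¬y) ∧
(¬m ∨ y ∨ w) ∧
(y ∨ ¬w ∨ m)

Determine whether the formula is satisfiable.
No

No, the formula is not satisfiable.

No assignment of truth values to the variables can make all 13 clauses true simultaneously.

The formula is UNSAT (unsatisfiable).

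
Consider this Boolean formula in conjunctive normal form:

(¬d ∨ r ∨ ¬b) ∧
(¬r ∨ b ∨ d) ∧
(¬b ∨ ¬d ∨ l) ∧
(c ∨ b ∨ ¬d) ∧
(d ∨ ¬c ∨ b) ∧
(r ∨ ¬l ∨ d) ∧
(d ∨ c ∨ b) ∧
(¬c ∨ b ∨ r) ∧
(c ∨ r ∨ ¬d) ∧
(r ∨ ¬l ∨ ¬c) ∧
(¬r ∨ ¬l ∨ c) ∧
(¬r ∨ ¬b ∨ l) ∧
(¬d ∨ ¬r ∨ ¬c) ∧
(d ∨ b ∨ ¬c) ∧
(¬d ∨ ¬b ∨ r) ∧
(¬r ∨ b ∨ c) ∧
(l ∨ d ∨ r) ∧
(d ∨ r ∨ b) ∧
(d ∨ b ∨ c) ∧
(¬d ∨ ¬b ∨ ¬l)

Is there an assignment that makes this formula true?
Yes

Yes, the formula is satisfiable.

One satisfying assignment is: c=True, l=True, d=False, b=True, r=True

Verification: With this assignment, all 20 clauses evaluate to true.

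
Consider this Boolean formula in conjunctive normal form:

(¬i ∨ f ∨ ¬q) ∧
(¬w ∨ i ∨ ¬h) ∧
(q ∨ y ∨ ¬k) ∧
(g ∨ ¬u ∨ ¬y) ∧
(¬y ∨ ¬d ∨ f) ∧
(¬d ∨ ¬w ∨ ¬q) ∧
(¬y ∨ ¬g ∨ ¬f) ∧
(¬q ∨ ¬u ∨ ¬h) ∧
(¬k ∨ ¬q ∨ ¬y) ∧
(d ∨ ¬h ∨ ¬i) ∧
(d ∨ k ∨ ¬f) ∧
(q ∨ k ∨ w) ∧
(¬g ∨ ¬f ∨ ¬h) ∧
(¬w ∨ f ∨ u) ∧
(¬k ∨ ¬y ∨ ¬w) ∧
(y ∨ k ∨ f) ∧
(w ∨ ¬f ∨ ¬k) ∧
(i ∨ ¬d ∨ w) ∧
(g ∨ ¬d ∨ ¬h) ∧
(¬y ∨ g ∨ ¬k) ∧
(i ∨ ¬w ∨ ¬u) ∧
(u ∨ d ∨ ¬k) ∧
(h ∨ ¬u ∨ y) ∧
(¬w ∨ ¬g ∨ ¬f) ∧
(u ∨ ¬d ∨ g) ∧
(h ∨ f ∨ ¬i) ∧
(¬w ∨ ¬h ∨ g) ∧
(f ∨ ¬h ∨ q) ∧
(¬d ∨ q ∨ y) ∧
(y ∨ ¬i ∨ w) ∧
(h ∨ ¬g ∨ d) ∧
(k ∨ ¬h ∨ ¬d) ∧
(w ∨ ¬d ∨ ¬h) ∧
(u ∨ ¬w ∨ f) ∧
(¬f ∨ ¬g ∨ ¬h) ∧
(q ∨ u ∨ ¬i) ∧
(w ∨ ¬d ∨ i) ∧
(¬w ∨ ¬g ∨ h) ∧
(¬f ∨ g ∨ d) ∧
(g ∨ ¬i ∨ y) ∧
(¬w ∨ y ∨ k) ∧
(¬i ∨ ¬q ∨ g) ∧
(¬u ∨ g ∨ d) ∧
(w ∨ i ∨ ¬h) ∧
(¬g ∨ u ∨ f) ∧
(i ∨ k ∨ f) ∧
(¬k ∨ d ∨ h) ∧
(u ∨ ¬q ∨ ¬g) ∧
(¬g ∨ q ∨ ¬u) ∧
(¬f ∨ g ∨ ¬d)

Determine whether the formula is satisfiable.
No

No, the formula is not satisfiable.

No assignment of truth values to the variables can make all 50 clauses true simultaneously.

The formula is UNSAT (unsatisfiable).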